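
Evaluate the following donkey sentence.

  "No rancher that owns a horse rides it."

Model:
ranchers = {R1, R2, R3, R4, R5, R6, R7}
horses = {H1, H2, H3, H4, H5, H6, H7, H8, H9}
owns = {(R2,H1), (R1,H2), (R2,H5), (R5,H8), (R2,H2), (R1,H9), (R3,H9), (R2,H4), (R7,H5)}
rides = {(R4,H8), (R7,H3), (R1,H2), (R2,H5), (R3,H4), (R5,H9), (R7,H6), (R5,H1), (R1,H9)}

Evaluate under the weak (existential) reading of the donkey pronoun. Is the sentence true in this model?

False

"it" takes "a horse" as antecedent — a donkey pronoun bound across the clause boundary.
Truth condition: for no (r,h) with owns(r,h) does rides(r,h) hold.
Restrictor pairs — does the scope hold? (R1,H2):holds  (R1,H9):holds  (R2,H1):fails  (R2,H2):fails  (R2,H4):fails  (R2,H5):holds  (R3,H9):fails  (R5,H8):fails  (R7,H5):fails
Scope holds for 3 pair(s), so the sentence is false.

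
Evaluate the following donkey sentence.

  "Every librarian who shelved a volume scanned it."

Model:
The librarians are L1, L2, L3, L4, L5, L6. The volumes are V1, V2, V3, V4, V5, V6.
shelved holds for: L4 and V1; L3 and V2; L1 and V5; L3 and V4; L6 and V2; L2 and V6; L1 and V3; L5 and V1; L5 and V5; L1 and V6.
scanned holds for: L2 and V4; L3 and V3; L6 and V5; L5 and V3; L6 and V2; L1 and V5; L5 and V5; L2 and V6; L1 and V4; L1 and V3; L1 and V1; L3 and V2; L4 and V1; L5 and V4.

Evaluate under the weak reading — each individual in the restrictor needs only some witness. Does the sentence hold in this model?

True

"it" takes "a volume" as antecedent — a donkey pronoun bound across the clause boundary.
Weak reading: every librarian l with some shelved-volume has at least one shelved-volume v such that scanned(l,v).
Per librarian: L1:✓  L2:✓  L3:✓  L4:✓  L5:✓  L6:✓
Every librarian in the restrictor has a witness.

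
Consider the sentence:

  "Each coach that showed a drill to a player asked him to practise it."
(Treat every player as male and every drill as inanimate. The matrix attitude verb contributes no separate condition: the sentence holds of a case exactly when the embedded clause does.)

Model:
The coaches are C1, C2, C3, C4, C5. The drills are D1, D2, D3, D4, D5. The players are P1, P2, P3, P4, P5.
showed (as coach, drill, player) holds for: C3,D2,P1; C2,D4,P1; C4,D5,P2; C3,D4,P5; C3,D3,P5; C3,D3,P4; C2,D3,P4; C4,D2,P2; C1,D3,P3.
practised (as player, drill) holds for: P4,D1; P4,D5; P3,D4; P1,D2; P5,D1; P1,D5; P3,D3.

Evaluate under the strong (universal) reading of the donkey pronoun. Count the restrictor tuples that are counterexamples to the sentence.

"him" takes "a player" as antecedent and "it" takes "a drill"; both are donkey pronouns co-varying with the restrictor.
Strong reading: for every (c,d,p) with showed(c,d,p), practised(p,d).
Restrictor triples: (C1,D3,P3)→practised(P3,D3) ✓  (C2,D3,P4)→practised(P4,D3) ✗  (C2,D4,P1)→practised(P1,D4) ✗  (C3,D2,P1)→practised(P1,D2) ✓  (C3,D3,P4)→practised(P4,D3) ✗  (C3,D3,P5)→practised(P5,D3) ✗  (C3,D4,P5)→practised(P5,D4) ✗  (C4,D2,P2)→practised(P2,D2) ✗  (C4,D5,P2)→practised(P2,D5) ✗
Counterexamples (restrictor triples failing the scope): 7.

7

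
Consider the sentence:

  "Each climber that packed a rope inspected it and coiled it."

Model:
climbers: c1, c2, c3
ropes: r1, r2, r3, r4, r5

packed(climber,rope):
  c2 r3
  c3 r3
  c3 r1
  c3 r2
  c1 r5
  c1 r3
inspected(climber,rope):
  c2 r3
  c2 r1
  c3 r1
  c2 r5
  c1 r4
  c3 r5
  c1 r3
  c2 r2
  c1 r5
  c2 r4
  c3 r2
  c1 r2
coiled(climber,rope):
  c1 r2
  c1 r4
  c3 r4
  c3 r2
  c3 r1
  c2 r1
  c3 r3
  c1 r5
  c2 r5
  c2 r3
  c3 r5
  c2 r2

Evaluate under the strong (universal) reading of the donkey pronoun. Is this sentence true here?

False

"it" takes "a rope" as antecedent — a donkey pronoun bound across the clause boundary.
Strong reading: for every (c,r) with packed(c,r), inspected(c,r) ∧ coiled(c,r).
Restrictor pairs: (c1,r3) ✗  (c1,r5) ✓  (c2,r3) ✓  (c3,r1) ✓  (c3,r2) ✓  (c3,r3) ✗
Counterexample: (c1,r3) is in packed but fails the scope.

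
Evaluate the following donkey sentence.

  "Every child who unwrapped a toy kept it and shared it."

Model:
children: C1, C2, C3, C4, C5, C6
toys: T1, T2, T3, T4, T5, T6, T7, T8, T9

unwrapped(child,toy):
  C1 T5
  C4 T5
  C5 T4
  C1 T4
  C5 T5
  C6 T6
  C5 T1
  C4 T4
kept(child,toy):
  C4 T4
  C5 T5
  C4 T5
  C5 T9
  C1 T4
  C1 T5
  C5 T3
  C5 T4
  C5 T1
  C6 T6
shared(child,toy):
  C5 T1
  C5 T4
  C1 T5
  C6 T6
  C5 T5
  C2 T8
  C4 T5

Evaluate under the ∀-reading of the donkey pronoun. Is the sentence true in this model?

"it" takes "a toy" as antecedent — a donkey pronoun bound across the clause boundary.
Strong reading: for every (c,t) with unwrapped(c,t), kept(c,t) ∧ shared(c,t).
Restrictor pairs: (C1,T4) ✗  (C1,T5) ✓  (C4,T4) ✗  (C4,T5) ✓  (C5,T1) ✓  (C5,T4) ✓  (C5,T5) ✓  (C6,T6) ✓
Counterexample: (C1,T4) is in unwrapped but fails the scope.

False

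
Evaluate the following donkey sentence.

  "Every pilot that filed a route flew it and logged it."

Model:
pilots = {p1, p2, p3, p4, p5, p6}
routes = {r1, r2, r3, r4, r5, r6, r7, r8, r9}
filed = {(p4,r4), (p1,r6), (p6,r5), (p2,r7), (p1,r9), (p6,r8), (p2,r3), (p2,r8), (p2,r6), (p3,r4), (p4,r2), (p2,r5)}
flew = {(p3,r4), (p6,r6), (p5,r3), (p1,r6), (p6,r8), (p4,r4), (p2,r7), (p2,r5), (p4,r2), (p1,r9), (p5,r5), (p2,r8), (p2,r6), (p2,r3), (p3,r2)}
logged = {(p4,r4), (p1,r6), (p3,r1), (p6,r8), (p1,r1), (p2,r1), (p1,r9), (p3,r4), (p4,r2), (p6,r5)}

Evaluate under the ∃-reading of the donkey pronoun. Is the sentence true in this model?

False

"it" takes "a route" as antecedent — a donkey pronoun bound across the clause boundary.
Weak reading: every pilot p with some filed-route has at least one filed-route r such that flew(p,r) ∧ logged(p,r).
Per pilot: p1:✓  p2:✗  p3:✓  p4:✓  p6:✓
p2 has no witness among its filed-routes.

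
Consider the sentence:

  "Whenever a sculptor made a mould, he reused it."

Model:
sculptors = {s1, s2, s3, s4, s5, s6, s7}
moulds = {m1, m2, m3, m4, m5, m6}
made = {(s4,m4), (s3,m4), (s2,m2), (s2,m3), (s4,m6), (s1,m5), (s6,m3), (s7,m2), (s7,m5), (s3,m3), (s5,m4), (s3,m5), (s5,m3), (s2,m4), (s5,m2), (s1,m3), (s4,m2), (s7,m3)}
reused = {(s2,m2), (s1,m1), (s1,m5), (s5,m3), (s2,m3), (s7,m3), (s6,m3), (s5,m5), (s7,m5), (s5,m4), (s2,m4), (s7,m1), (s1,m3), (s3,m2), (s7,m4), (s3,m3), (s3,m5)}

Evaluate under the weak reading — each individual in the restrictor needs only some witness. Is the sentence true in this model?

"it" takes "a mould" as antecedent — a donkey pronoun bound across the clause boundary.
Weak reading: every sculptor s with some made-mould has at least one made-mould m such that reused(s,m).
Per sculptor: s1:✓  s2:✓  s3:✓  s4:✗  s5:✓  s6:✓  s7:✓
s4 has no witness among its made-moulds.

False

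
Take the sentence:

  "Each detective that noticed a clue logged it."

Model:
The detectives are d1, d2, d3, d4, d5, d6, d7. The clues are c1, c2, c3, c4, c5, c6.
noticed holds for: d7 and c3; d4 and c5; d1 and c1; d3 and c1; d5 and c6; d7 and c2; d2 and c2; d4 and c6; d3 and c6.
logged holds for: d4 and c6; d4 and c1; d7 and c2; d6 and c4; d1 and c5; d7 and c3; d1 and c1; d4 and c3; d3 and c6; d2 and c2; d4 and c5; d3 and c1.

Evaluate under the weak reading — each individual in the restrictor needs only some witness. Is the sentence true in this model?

False

"it" takes "a clue" as antecedent — a donkey pronoun bound across the clause boundary.
Weak reading: every detective d with some noticed-clue has at least one noticed-clue c such that logged(d,c).
Per detective: d1:✓  d2:✓  d3:✓  d4:✓  d5:✗  d7:✓
d5 has no witness among its noticed-clues.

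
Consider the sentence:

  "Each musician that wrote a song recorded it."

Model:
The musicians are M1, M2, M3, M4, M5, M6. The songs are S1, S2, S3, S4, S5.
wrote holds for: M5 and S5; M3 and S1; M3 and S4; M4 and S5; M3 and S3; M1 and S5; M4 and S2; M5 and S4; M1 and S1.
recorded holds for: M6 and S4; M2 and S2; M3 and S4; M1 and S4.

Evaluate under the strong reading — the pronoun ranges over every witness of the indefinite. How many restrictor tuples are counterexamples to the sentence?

"it" takes "a song" as antecedent — a donkey pronoun bound across the clause boundary.
Strong reading: for every (m,s) with wrote(m,s), recorded(m,s).
Restrictor pairs: (M1,S1) ✗  (M1,S5) ✗  (M3,S1) ✗  (M3,S3) ✗  (M3,S4) ✓  (M4,S2) ✗  (M4,S5) ✗  (M5,S4) ✗  (M5,S5) ✗
Counterexamples (restrictor pairs failing the scope): 8.

8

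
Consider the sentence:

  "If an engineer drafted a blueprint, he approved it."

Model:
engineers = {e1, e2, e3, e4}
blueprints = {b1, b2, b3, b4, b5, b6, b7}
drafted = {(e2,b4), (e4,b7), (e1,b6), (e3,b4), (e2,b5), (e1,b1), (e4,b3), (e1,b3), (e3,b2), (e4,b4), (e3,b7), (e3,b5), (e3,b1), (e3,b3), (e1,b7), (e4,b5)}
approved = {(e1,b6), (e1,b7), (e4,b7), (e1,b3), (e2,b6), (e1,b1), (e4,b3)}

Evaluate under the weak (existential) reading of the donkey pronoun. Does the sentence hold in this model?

False

"it" takes "a blueprint" as antecedent — a donkey pronoun bound across the clause boundary.
Weak reading: every engineer e with some drafted-blueprint has at least one drafted-blueprint b such that approved(e,b).
Per engineer: e1:✓  e2:✗  e3:✗  e4:✓
e2 has no witness among its drafted-blueprints.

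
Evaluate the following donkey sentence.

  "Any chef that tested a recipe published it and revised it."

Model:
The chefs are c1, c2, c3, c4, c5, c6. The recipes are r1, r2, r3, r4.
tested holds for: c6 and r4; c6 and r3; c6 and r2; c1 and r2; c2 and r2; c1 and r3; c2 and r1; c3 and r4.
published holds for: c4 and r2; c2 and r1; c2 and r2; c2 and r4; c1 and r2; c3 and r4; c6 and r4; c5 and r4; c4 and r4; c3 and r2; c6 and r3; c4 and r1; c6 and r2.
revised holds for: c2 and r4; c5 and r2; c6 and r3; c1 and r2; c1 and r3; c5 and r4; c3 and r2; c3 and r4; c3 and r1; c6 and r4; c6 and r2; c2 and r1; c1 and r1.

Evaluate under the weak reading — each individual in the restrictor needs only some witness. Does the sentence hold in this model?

"it" takes "a recipe" as antecedent — a donkey pronoun bound across the clause boundary.
Weak reading: every chef c with some tested-recipe has at least one tested-recipe r such that published(c,r) ∧ revised(c,r).
Per chef: c1:✓  c2:✓  c3:✓  c6:✓
Every chef in the restrictor has a witness.

True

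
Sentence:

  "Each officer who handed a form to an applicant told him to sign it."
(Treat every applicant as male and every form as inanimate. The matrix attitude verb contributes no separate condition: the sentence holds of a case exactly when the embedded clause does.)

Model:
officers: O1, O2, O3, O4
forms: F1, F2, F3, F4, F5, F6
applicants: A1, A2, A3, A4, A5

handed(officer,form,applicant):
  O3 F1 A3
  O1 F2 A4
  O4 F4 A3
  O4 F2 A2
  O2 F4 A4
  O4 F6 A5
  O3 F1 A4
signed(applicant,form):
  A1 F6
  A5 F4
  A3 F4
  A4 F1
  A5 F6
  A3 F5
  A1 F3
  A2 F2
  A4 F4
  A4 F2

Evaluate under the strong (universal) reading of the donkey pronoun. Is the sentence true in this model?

"him" takes "an applicant" as antecedent and "it" takes "a form"; both are donkey pronouns co-varying with the restrictor.
Strong reading: for every (o,f,a) with handed(o,f,a), signed(a,f).
Restrictor triples: (O1,F2,A4)→signed(A4,F2) ✓  (O2,F4,A4)→signed(A4,F4) ✓  (O3,F1,A3)→signed(A3,F1) ✗  (O3,F1,A4)→signed(A4,F1) ✓  (O4,F2,A2)→signed(A2,F2) ✓  (O4,F4,A3)→signed(A3,F4) ✓  (O4,F6,A5)→signed(A5,F6) ✓
Counterexample: (O3,F1,A3) — signed(A3,F1) does not hold.

False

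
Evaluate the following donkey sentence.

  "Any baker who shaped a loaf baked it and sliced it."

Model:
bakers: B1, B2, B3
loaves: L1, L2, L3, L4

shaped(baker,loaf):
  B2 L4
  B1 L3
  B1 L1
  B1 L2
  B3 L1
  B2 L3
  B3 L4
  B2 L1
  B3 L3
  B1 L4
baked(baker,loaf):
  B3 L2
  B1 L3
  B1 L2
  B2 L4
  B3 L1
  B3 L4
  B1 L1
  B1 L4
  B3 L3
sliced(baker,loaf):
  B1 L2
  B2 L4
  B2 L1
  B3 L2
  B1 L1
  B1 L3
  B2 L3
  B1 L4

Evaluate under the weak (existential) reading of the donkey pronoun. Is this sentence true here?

"it" takes "a loaf" as antecedent — a donkey pronoun bound across the clause boundary.
Weak reading: every baker b with some shaped-loaf has at least one shaped-loaf l such that baked(b,l) ∧ sliced(b,l).
Per baker: B1:✓  B2:✓  B3:✗
B3 has no witness among its shaped-loaves.

False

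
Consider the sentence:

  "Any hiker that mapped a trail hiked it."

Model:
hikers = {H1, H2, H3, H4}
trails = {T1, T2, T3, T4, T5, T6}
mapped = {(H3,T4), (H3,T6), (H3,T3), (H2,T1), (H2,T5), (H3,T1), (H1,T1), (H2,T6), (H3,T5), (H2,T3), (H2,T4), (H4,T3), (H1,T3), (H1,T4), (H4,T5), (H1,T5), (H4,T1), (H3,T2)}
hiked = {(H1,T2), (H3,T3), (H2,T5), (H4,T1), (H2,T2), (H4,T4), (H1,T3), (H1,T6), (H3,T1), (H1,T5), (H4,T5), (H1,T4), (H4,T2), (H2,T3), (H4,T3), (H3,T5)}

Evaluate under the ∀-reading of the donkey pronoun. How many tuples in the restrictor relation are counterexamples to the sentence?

"it" takes "a trail" as antecedent — a donkey pronoun bound across the clause boundary.
Strong reading: for every (h,t) with mapped(h,t), hiked(h,t).
Restrictor pairs: (H1,T1) ✗  (H1,T3) ✓  (H1,T4) ✓  (H1,T5) ✓  (H2,T1) ✗  (H2,T3) ✓  (H2,T4) ✗  (H2,T5) ✓  (H2,T6) ✗  (H3,T1) ✓  (H3,T2) ✗  (H3,T3) ✓  (H3,T4) ✗  (H3,T5) ✓  (H3,T6) ✗  (H4,T1) ✓  (H4,T3) ✓  (H4,T5) ✓
Counterexamples (restrictor pairs failing the scope): 7.

7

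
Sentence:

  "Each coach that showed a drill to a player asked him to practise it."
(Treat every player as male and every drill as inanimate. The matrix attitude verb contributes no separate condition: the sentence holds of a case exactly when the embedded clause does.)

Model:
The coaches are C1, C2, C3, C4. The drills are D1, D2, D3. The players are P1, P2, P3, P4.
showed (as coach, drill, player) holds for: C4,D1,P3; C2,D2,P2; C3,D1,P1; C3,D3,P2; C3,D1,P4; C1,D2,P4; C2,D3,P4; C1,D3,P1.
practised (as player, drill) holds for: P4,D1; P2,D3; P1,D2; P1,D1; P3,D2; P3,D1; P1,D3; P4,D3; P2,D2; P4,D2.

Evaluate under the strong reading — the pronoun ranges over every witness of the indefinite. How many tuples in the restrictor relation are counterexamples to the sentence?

"him" takes "a player" as antecedent and "it" takes "a drill"; both are donkey pronouns co-varying with the restrictor.
Strong reading: for every (c,d,p) with showed(c,d,p), practised(p,d).
Restrictor triples: (C1,D2,P4)→practised(P4,D2) ✓  (C1,D3,P1)→practised(P1,D3) ✓  (C2,D2,P2)→practised(P2,D2) ✓  (C2,D3,P4)→practised(P4,D3) ✓  (C3,D1,P1)→practised(P1,D1) ✓  (C3,D1,P4)→practised(P4,D1) ✓  (C3,D3,P2)→practised(P2,D3) ✓  (C4,D1,P3)→practised(P3,D1) ✓
Counterexamples (restrictor triples failing the scope): 0.

0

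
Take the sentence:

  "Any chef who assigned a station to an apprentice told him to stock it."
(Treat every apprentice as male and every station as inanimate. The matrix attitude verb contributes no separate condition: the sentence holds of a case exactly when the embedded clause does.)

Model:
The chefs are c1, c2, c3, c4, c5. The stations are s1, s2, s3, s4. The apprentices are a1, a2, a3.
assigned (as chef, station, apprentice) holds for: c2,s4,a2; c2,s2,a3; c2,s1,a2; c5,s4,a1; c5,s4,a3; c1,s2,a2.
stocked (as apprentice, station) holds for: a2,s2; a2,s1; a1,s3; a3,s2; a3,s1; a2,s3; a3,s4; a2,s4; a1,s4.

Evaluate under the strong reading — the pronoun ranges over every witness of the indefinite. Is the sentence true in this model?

"him" takes "an apprentice" as antecedent and "it" takes "a station"; both are donkey pronouns co-varying with the restrictor.
Strong reading: for every (c,s,a) with assigned(c,s,a), stocked(a,s).
Restrictor triples: (c1,s2,a2)→stocked(a2,s2) ✓  (c2,s1,a2)→stocked(a2,s1) ✓  (c2,s2,a3)→stocked(a3,s2) ✓  (c2,s4,a2)→stocked(a2,s4) ✓  (c5,s4,a1)→stocked(a1,s4) ✓  (c5,s4,a3)→stocked(a3,s4) ✓
Every restrictor triple satisfies the scope.

True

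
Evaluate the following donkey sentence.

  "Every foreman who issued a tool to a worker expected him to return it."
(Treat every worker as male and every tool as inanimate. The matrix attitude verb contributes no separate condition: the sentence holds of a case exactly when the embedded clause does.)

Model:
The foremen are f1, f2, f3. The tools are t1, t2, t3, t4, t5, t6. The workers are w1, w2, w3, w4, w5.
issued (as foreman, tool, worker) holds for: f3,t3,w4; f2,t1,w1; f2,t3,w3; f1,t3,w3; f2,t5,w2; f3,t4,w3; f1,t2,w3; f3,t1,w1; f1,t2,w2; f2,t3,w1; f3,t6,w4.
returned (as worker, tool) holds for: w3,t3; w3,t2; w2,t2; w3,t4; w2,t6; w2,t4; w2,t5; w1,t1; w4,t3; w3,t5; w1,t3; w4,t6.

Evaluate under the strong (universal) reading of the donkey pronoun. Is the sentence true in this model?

True

"him" takes "a worker" as antecedent and "it" takes "a tool"; both are donkey pronouns co-varying with the restrictor.
Strong reading: for every (f,t,w) with issued(f,t,w), returned(w,t).
Restrictor triples: (f1,t2,w2)→returned(w2,t2) ✓  (f1,t2,w3)→returned(w3,t2) ✓  (f1,t3,w3)→returned(w3,t3) ✓  (f2,t1,w1)→returned(w1,t1) ✓  (f2,t3,w1)→returned(w1,t3) ✓  (f2,t3,w3)→returned(w3,t3) ✓  (f2,t5,w2)→returned(w2,t5) ✓  (f3,t1,w1)→returned(w1,t1) ✓  (f3,t3,w4)→returned(w4,t3) ✓  (f3,t4,w3)→returned(w3,t4) ✓  (f3,t6,w4)→returned(w4,t6) ✓
Every restrictor triple satisfies the scope.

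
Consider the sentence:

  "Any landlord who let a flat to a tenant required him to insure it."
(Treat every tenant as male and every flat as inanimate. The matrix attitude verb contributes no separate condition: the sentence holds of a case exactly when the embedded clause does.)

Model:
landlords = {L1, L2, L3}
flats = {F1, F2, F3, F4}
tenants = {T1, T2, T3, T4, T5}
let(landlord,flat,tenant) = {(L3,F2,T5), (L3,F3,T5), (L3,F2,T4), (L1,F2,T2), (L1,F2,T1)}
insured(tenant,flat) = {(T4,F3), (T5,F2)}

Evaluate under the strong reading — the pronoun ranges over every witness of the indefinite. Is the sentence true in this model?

False

"him" takes "a tenant" as antecedent and "it" takes "a flat"; both are donkey pronouns co-varying with the restrictor.
Strong reading: for every (l,f,t) with let(l,f,t), insured(t,f).
Restrictor triples: (L1,F2,T1)→insured(T1,F2) ✗  (L1,F2,T2)→insured(T2,F2) ✗  (L3,F2,T4)→insured(T4,F2) ✗  (L3,F2,T5)→insured(T5,F2) ✓  (L3,F3,T5)→insured(T5,F3) ✗
Counterexample: (L1,F2,T1) — insured(T1,F2) does not hold.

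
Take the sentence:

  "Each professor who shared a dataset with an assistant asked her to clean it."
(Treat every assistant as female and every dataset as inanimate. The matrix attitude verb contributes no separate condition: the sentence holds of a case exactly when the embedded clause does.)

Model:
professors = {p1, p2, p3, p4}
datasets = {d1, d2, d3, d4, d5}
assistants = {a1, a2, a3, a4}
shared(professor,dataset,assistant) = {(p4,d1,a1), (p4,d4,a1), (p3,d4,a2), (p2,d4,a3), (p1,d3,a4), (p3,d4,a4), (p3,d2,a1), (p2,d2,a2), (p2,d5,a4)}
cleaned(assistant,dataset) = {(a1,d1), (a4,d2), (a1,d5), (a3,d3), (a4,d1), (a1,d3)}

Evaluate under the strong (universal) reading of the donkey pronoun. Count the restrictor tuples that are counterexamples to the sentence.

8

"her" takes "an assistant" as antecedent and "it" takes "a dataset"; both are donkey pronouns co-varying with the restrictor.
Strong reading: for every (p,d,a) with shared(p,d,a), cleaned(a,d).
Restrictor triples: (p1,d3,a4)→cleaned(a4,d3) ✗  (p2,d2,a2)→cleaned(a2,d2) ✗  (p2,d4,a3)→cleaned(a3,d4) ✗  (p2,d5,a4)→cleaned(a4,d5) ✗  (p3,d2,a1)→cleaned(a1,d2) ✗  (p3,d4,a2)→cleaned(a2,d4) ✗  (p3,d4,a4)→cleaned(a4,d4) ✗  (p4,d1,a1)→cleaned(a1,d1) ✓  (p4,d4,a1)→cleaned(a1,d4) ✗
Counterexamples (restrictor triples failing the scope): 8.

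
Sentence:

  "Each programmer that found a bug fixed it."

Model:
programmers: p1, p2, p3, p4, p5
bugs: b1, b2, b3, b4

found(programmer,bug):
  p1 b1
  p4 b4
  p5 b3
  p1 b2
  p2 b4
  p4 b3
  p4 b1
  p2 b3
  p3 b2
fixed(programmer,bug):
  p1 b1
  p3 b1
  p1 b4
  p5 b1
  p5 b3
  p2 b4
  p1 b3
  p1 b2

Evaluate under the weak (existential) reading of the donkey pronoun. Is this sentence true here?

"it" takes "a bug" as antecedent — a donkey pronoun bound across the clause boundary.
Weak reading: every programmer p with some found-bug has at least one found-bug b such that fixed(p,b).
Per programmer: p1:✓  p2:✓  p3:✗  p4:✗  p5:✓
p3 has no witness among its found-bugs.

False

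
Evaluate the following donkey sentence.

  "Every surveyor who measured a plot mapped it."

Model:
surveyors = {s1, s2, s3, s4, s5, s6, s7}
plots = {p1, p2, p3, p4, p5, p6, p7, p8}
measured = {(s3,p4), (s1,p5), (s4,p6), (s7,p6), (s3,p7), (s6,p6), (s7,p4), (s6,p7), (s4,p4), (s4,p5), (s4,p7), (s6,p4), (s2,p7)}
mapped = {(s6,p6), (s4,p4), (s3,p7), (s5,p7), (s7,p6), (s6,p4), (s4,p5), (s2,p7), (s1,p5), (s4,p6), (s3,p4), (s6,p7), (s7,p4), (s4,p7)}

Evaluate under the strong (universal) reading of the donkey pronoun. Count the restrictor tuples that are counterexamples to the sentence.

"it" takes "a plot" as antecedent — a donkey pronoun bound across the clause boundary.
Strong reading: for every (s,p) with measured(s,p), mapped(s,p).
Restrictor pairs: (s1,p5) ✓  (s2,p7) ✓  (s3,p4) ✓  (s3,p7) ✓  (s4,p4) ✓  (s4,p5) ✓  (s4,p6) ✓  (s4,p7) ✓  (s6,p4) ✓  (s6,p6) ✓  (s6,p7) ✓  (s7,p4) ✓  (s7,p6) ✓
Counterexamples (restrictor pairs failing the scope): 0.

0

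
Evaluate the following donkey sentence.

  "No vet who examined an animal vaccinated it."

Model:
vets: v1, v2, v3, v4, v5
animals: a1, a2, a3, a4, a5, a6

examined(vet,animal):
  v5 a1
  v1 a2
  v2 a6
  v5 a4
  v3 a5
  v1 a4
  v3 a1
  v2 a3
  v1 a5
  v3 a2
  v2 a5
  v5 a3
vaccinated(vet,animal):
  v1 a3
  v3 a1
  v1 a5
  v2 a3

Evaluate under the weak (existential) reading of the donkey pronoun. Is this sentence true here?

False

"it" takes "an animal" as antecedent — a donkey pronoun bound across the clause boundary.
Truth condition: for no (v,a) with examined(v,a) does vaccinated(v,a) hold.
Restrictor pairs — does the scope hold? (v1,a2):fails  (v1,a4):fails  (v1,a5):holds  (v2,a3):holds  (v2,a5):fails  (v2,a6):fails  (v3,a1):holds  (v3,a2):fails  (v3,a5):fails  (v5,a1):fails  (v5,a3):fails  (v5,a4):fails
Scope holds for 3 pair(s), so the sentence is false.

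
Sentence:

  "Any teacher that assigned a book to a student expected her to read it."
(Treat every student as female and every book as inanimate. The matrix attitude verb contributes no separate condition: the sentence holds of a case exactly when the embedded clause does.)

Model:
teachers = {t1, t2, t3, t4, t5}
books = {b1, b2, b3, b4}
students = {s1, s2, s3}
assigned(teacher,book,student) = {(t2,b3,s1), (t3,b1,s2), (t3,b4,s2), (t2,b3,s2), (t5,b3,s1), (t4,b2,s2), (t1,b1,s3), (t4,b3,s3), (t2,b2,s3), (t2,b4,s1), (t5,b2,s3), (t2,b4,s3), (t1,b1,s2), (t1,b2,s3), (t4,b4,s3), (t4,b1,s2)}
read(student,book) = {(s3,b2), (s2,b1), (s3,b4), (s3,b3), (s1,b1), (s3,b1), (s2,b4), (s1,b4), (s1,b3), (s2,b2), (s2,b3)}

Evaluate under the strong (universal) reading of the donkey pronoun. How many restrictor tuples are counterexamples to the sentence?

0

"her" takes "a student" as antecedent and "it" takes "a book"; both are donkey pronouns co-varying with the restrictor.
Strong reading: for every (t,b,s) with assigned(t,b,s), read(s,b).
Restrictor triples: (t1,b1,s2)→read(s2,b1) ✓  (t1,b1,s3)→read(s3,b1) ✓  (t1,b2,s3)→read(s3,b2) ✓  (t2,b2,s3)→read(s3,b2) ✓  (t2,b3,s1)→read(s1,b3) ✓  (t2,b3,s2)→read(s2,b3) ✓  (t2,b4,s1)→read(s1,b4) ✓  (t2,b4,s3)→read(s3,b4) ✓  (t3,b1,s2)→read(s2,b1) ✓  (t3,b4,s2)→read(s2,b4) ✓  (t4,b1,s2)→read(s2,b1) ✓  (t4,b2,s2)→read(s2,b2) ✓  (t4,b3,s3)→read(s3,b3) ✓  (t4,b4,s3)→read(s3,b4) ✓  (t5,b2,s3)→read(s3,b2) ✓  (t5,b3,s1)→read(s1,b3) ✓
Counterexamples (restrictor triples failing the scope): 0.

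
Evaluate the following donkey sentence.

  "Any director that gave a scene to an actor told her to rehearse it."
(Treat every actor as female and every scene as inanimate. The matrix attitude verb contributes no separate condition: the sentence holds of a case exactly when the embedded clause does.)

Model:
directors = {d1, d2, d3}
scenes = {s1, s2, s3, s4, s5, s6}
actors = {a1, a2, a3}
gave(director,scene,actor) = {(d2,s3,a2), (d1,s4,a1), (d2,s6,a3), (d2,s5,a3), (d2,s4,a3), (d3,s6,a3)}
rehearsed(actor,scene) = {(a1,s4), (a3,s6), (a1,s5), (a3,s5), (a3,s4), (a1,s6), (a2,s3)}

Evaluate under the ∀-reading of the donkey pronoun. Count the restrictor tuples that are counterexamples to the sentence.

"her" takes "an actor" as antecedent and "it" takes "a scene"; both are donkey pronouns co-varying with the restrictor.
Strong reading: for every (d,s,a) with gave(d,s,a), rehearsed(a,s).
Restrictor triples: (d1,s4,a1)→rehearsed(a1,s4) ✓  (d2,s3,a2)→rehearsed(a2,s3) ✓  (d2,s4,a3)→rehearsed(a3,s4) ✓  (d2,s5,a3)→rehearsed(a3,s5) ✓  (d2,s6,a3)→rehearsed(a3,s6) ✓  (d3,s6,a3)→rehearsed(a3,s6) ✓
Counterexamples (restrictor triples failing the scope): 0.

0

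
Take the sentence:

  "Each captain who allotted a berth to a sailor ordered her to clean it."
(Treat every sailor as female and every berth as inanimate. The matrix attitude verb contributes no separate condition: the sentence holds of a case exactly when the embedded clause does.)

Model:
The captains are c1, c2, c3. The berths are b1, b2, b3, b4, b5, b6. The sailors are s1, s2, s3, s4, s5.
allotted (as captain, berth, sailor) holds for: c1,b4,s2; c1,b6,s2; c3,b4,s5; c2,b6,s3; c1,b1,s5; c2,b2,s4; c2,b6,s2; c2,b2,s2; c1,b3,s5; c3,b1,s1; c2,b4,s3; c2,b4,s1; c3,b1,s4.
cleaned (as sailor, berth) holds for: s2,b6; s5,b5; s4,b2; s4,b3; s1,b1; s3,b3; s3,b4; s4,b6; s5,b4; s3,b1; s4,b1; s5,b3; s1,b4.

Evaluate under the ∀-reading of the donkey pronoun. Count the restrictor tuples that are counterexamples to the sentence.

4

"her" takes "a sailor" as antecedent and "it" takes "a berth"; both are donkey pronouns co-varying with the restrictor.
Strong reading: for every (c,b,s) with allotted(c,b,s), cleaned(s,b).
Restrictor triples: (c1,b1,s5)→cleaned(s5,b1) ✗  (c1,b3,s5)→cleaned(s5,b3) ✓  (c1,b4,s2)→cleaned(s2,b4) ✗  (c1,b6,s2)→cleaned(s2,b6) ✓  (c2,b2,s2)→cleaned(s2,b2) ✗  (c2,b2,s4)→cleaned(s4,b2) ✓  (c2,b4,s1)→cleaned(s1,b4) ✓  (c2,b4,s3)→cleaned(s3,b4) ✓  (c2,b6,s2)→cleaned(s2,b6) ✓  (c2,b6,s3)→cleaned(s3,b6) ✗  (c3,b1,s1)→cleaned(s1,b1) ✓  (c3,b1,s4)→cleaned(s4,b1) ✓  (c3,b4,s5)→cleaned(s5,b4) ✓
Counterexamples (restrictor triples failing the scope): 4.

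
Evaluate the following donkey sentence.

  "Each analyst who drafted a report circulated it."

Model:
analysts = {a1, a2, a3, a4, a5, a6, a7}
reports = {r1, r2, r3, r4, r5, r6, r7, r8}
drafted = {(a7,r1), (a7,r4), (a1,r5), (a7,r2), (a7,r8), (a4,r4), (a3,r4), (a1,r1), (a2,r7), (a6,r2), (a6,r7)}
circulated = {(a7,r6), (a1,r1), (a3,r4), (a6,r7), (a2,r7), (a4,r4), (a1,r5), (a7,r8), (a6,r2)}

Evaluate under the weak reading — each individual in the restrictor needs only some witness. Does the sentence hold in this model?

"it" takes "a report" as antecedent — a donkey pronoun bound across the clause boundary.
Weak reading: every analyst a with some drafted-report has at least one drafted-report r such that circulated(a,r).
Per analyst: a1:✓  a2:✓  a3:✓  a4:✓  a6:✓  a7:✓
Every analyst in the restrictor has a witness.

True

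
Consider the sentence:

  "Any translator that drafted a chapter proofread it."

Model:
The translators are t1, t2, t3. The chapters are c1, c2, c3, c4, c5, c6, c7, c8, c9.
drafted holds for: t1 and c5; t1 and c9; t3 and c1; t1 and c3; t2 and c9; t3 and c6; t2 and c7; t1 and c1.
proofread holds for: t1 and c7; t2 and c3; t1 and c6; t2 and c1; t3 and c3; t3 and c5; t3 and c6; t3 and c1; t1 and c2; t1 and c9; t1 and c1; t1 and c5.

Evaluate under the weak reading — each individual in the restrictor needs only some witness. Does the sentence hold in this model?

"it" takes "a chapter" as antecedent — a donkey pronoun bound across the clause boundary.
Weak reading: every translator t with some drafted-chapter has at least one drafted-chapter c such that proofread(t,c).
Per translator: t1:✓  t2:✗  t3:✓
t2 has no witness among its drafted-chapters.

False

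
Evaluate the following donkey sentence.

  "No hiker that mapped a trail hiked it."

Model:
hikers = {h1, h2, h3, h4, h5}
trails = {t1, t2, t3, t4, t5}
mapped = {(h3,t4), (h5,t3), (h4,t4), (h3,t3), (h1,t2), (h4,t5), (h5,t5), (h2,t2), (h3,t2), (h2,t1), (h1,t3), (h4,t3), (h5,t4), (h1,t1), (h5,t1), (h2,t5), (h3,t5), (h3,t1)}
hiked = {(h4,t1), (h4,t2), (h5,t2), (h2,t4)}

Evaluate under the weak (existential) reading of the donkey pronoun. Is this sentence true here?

True

"it" takes "a trail" as antecedent — a donkey pronoun bound across the clause boundary.
Truth condition: for no (h,t) with mapped(h,t) does hiked(h,t) hold.
Restrictor pairs — does the scope hold? (h1,t1):fails  (h1,t2):fails  (h1,t3):fails  (h2,t1):fails  (h2,t2):fails  (h2,t5):fails  (h3,t1):fails  (h3,t2):fails  (h3,t3):fails  (h3,t4):fails  (h3,t5):fails  (h4,t3):fails  (h4,t4):fails  (h4,t5):fails  (h5,t1):fails  (h5,t3):fails  (h5,t4):fails  (h5,t5):fails
Scope holds for no restrictor pair, so the sentence is true.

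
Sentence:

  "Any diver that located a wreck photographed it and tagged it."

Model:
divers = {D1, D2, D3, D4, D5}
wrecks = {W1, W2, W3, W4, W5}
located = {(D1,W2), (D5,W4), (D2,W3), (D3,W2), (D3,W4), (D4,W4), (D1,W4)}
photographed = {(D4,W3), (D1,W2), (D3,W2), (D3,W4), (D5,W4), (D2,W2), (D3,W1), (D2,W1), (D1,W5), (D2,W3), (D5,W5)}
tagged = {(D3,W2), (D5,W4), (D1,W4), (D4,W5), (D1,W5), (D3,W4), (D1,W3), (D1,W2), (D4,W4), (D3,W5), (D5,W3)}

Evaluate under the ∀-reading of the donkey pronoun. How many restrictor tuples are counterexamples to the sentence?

3

"it" takes "a wreck" as antecedent — a donkey pronoun bound across the clause boundary.
Strong reading: for every (d,w) with located(d,w), photographed(d,w) ∧ tagged(d,w).
Restrictor pairs: (D1,W2) ✓  (D1,W4) ✗  (D2,W3) ✗  (D3,W2) ✓  (D3,W4) ✓  (D4,W4) ✗  (D5,W4) ✓
Counterexamples (restrictor pairs failing the scope): 3.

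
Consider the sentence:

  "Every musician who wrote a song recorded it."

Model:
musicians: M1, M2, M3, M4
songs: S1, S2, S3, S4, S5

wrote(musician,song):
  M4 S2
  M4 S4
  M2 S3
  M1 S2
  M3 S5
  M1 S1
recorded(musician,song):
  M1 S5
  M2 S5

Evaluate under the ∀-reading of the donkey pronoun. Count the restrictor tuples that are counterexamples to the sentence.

6

"it" takes "a song" as antecedent — a donkey pronoun bound across the clause boundary.
Strong reading: for every (m,s) with wrote(m,s), recorded(m,s).
Restrictor pairs: (M1,S1) ✗  (M1,S2) ✗  (M2,S3) ✗  (M3,S5) ✗  (M4,S2) ✗  (M4,S4) ✗
Counterexamples (restrictor pairs failing the scope): 6.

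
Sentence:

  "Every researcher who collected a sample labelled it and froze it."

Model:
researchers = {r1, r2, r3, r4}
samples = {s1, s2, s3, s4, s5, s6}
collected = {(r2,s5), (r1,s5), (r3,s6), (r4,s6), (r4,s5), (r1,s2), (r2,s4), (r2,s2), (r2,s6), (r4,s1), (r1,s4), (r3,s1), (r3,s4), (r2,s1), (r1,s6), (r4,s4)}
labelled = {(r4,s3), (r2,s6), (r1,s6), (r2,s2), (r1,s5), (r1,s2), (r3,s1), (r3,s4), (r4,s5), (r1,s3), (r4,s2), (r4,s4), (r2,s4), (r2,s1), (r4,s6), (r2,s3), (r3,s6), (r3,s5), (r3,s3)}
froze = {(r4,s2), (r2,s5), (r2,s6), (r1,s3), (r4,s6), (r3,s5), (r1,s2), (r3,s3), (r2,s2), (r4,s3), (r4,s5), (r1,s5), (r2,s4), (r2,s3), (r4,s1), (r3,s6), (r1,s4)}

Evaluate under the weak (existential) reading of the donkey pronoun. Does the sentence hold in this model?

"it" takes "a sample" as antecedent — a donkey pronoun bound across the clause boundary.
Weak reading: every researcher r with some collected-sample has at least one collected-sample s such that labelled(r,s) ∧ froze(r,s).
Per researcher: r1:✓  r2:✓  r3:✓  r4:✓
Every researcher in the restrictor has a witness.

True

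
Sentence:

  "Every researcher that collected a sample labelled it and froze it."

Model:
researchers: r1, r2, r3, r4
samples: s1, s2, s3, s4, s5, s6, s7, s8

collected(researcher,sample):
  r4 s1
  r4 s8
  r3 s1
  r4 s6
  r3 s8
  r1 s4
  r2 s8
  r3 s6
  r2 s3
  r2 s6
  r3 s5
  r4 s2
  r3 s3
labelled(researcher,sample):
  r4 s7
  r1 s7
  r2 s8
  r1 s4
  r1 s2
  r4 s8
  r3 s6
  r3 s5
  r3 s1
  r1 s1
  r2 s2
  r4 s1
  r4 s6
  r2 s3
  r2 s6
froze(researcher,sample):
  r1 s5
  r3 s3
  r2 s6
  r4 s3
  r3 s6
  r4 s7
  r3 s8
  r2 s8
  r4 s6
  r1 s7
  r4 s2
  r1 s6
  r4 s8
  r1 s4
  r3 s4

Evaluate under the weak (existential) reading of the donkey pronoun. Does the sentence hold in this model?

True

"it" takes "a sample" as antecedent — a donkey pronoun bound across the clause boundary.
Weak reading: every researcher r with some collected-sample has at least one collected-sample s such that labelled(r,s) ∧ froze(r,s).
Per researcher: r1:✓  r2:✓  r3:✓  r4:✓
Every researcher in the restrictor has a witness.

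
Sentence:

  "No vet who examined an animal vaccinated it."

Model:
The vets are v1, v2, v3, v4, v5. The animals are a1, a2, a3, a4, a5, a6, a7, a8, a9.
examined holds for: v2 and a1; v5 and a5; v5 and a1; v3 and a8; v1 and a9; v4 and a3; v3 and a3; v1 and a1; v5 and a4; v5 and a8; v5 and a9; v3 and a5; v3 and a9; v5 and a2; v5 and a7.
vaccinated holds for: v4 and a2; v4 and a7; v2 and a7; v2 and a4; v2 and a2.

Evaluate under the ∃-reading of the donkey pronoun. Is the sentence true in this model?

True

"it" takes "an animal" as antecedent — a donkey pronoun bound across the clause boundary.
Truth condition: for no (v,a) with examined(v,a) does vaccinated(v,a) hold.
Restrictor pairs — does the scope hold? (v1,a1):fails  (v1,a9):fails  (v2,a1):fails  (v3,a3):fails  (v3,a5):fails  (v3,a8):fails  (v3,a9):fails  (v4,a3):fails  (v5,a1):fails  (v5,a2):fails  (v5,a4):fails  (v5,a5):fails  (v5,a7):fails  (v5,a8):fails  (v5,a9):fails
Scope holds for no restrictor pair, so the sentence is true.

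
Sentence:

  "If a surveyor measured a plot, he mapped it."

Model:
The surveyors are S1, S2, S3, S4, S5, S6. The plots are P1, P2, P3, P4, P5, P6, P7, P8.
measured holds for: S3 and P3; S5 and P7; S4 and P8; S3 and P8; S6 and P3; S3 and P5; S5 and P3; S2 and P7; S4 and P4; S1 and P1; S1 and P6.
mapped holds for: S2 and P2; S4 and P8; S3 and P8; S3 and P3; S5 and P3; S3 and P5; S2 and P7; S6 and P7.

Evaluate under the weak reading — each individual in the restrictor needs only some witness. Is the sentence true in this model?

"it" takes "a plot" as antecedent — a donkey pronoun bound across the clause boundary.
Weak reading: every surveyor s with some measured-plot has at least one measured-plot p such that mapped(s,p).
Per surveyor: S1:✗  S2:✓  S3:✓  S4:✓  S5:✓  S6:✗
S1 has no witness among its measured-plots.

False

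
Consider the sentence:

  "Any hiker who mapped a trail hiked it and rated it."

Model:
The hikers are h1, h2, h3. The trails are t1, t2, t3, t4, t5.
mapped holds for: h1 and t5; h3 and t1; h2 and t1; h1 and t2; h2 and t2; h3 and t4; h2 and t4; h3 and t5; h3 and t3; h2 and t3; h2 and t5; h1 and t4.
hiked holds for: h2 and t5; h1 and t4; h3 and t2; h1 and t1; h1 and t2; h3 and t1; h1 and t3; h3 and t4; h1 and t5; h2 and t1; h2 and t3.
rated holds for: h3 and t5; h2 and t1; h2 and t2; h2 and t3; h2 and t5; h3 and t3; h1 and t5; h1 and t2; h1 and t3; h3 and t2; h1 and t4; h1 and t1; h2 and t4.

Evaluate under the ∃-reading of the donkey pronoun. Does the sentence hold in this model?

"it" takes "a trail" as antecedent — a donkey pronoun bound across the clause boundary.
Weak reading: every hiker h with some mapped-trail has at least one mapped-trail t such that hiked(h,t) ∧ rated(h,t).
Per hiker: h1:✓  h2:✓  h3:✗
h3 has no witness among its mapped-trails.

False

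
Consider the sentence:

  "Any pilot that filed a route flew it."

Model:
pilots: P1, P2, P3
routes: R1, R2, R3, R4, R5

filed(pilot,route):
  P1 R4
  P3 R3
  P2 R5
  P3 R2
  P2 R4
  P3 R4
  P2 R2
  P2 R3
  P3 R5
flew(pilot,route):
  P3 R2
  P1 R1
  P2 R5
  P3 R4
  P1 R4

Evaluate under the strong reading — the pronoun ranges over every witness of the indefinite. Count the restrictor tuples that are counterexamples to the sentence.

"it" takes "a route" as antecedent — a donkey pronoun bound across the clause boundary.
Strong reading: for every (p,r) with filed(p,r), flew(p,r).
Restrictor pairs: (P1,R4) ✓  (P2,R2) ✗  (P2,R3) ✗  (P2,R4) ✗  (P2,R5) ✓  (P3,R2) ✓  (P3,R3) ✗  (P3,R4) ✓  (P3,R5) ✗
Counterexamples (restrictor pairs failing the scope): 5.

5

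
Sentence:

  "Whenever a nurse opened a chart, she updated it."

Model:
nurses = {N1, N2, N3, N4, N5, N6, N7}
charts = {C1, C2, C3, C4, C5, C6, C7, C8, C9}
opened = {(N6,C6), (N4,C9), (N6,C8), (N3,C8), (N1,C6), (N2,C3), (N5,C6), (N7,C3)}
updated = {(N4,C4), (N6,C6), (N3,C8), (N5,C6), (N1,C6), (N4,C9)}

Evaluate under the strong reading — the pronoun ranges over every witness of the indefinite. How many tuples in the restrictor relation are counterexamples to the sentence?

"it" takes "a chart" as antecedent — a donkey pronoun bound across the clause boundary.
Strong reading: for every (n,c) with opened(n,c), updated(n,c).
Restrictor pairs: (N1,C6) ✓  (N2,C3) ✗  (N3,C8) ✓  (N4,C9) ✓  (N5,C6) ✓  (N6,C6) ✓  (N6,C8) ✗  (N7,C3) ✗
Counterexamples (restrictor pairs failing the scope): 3.

3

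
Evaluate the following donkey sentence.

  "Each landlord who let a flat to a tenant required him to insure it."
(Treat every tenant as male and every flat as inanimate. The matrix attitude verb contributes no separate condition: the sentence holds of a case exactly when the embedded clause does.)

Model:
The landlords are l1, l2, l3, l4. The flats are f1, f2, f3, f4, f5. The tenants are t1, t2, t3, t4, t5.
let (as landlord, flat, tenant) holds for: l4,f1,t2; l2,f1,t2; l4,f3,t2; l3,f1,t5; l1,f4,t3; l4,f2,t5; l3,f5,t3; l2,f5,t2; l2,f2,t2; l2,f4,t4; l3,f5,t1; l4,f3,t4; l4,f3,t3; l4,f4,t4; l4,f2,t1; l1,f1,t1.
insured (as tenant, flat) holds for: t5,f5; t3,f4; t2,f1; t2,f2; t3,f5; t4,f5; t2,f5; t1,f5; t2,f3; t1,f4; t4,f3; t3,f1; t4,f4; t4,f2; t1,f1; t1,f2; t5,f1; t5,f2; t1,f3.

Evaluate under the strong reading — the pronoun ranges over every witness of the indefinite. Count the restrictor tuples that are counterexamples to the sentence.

1

"him" takes "a tenant" as antecedent and "it" takes "a flat"; both are donkey pronouns co-varying with the restrictor.
Strong reading: for every (l,f,t) with let(l,f,t), insured(t,f).
Restrictor triples: (l1,f1,t1)→insured(t1,f1) ✓  (l1,f4,t3)→insured(t3,f4) ✓  (l2,f1,t2)→insured(t2,f1) ✓  (l2,f2,t2)→insured(t2,f2) ✓  (l2,f4,t4)→insured(t4,f4) ✓  (l2,f5,t2)→insured(t2,f5) ✓  (l3,f1,t5)→insured(t5,f1) ✓  (l3,f5,t1)→insured(t1,f5) ✓  (l3,f5,t3)→insured(t3,f5) ✓  (l4,f1,t2)→insured(t2,f1) ✓  (l4,f2,t1)→insured(t1,f2) ✓  (l4,f2,t5)→insured(t5,f2) ✓  (l4,f3,t2)→insured(t2,f3) ✓  (l4,f3,t3)→insured(t3,f3) ✗  (l4,f3,t4)→insured(t4,f3) ✓  (l4,f4,t4)→insured(t4,f4) ✓
Counterexamples (restrictor triples failing the scope): 1.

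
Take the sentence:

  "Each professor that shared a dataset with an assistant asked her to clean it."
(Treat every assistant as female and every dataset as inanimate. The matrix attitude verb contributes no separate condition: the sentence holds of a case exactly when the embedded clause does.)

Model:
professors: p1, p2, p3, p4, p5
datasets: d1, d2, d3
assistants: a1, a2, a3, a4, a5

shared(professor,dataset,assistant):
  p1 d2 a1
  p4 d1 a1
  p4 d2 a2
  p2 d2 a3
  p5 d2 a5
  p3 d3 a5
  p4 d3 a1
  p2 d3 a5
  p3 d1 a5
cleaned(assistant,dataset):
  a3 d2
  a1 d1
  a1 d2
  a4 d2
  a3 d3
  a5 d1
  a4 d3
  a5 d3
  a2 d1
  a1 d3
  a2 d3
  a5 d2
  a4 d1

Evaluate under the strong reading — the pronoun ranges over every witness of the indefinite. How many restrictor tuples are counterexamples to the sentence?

1

"her" takes "an assistant" as antecedent and "it" takes "a dataset"; both are donkey pronouns co-varying with the restrictor.
Strong reading: for every (p,d,a) with shared(p,d,a), cleaned(a,d).
Restrictor triples: (p1,d2,a1)→cleaned(a1,d2) ✓  (p2,d2,a3)→cleaned(a3,d2) ✓  (p2,d3,a5)→cleaned(a5,d3) ✓  (p3,d1,a5)→cleaned(a5,d1) ✓  (p3,d3,a5)→cleaned(a5,d3) ✓  (p4,d1,a1)→cleaned(a1,d1) ✓  (p4,d2,a2)→cleaned(a2,d2) ✗  (p4,d3,a1)→cleaned(a1,d3) ✓  (p5,d2,a5)→cleaned(a5,d2) ✓
Counterexamples (restrictor triples failing the scope): 1.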